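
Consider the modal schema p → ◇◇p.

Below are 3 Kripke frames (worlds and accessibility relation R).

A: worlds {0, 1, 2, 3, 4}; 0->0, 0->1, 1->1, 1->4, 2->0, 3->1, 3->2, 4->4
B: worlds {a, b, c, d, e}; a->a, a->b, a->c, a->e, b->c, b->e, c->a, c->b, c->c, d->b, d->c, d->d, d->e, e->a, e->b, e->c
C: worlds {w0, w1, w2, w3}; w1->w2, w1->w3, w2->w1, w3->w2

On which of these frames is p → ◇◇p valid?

This is the axiom for a generalized confluence (Geach) condition; its first-order frame correspondent is ∀x ∃w (x = w ∧ xR²w).
A: fails — at 2 but no w with 2=w and 2R²w.
B: holds.
C: fails — at w0 but no w with w0=w and w0R²w.
Valid on: B.

B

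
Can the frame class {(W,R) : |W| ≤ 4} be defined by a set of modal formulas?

No

Modal frame validity is preserved under disjoint unions.
Any modal formula valid on each of 5 disjoint one-world frames is valid on their disjoint union (validity is preserved under disjoint unions). Each one-world frame has |W|=1≤4, but the union has |W|=5.
So no modal formula (or set of formulas) defines exactly the |W|≤4 frames.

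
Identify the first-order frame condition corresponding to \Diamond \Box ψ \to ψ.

Replacing ψ by ¬ψ and contraposing gives the equivalent schema ψ → □◇ψ.
Suppose ψ→□◇ψ is valid. Take Rxy and set V(ψ)={x}. Then ψ at x, so □◇ψ at x, so ◇ψ at y, so some z with Ryz has ψ; z=x, i.e. Ryx.
Conversely, on a frame with symmetry the schema holds at every world under every valuation.
So the correspondent is symmetry.

Symmetry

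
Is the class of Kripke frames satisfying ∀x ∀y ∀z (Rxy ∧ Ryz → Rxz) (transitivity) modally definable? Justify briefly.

The condition is transitivity. A defining modal formula is □q → □□q.
Suppose □q→□□q is valid. Take Rxy, Ryz and set V(q)={w : Rxw}. Then □q at x, so □□q at x, so □q at y, so q at z, i.e. Rxz.

Yes — defined by □q → □□q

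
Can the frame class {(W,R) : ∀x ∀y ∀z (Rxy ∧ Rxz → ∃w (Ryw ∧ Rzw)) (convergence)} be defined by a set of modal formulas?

Yes — defined by ◇□p → □◇p

This is a Sahlqvist condition; the .2 axiom ◇□p → □◇p defines it.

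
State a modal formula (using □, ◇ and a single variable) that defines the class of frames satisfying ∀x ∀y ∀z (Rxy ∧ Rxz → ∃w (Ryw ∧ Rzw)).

This is convergence; the standard corresponding axiom is .2: ◇□s → □◇s.
Suppose ◇□s→□◇s is valid. Take Rxy, Rxz and set V(s)={w : Ryw}. Then □s at y so ◇□s at x, so □◇s at x, so ◇s at z, giving w with Rzw and Ryw.

◇□s → □◇s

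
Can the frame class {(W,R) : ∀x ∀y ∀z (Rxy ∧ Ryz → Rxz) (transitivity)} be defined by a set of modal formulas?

Definable; □q → □□q defines it

The condition is transitivity. A defining modal formula is □q → □□q.
Suppose □q→□□q is valid. Take Rxy, Ryz and set V(q)={w : Rxw}. Then □q at x, so □□q at x, so □q at y, so q at z, i.e. Rxz.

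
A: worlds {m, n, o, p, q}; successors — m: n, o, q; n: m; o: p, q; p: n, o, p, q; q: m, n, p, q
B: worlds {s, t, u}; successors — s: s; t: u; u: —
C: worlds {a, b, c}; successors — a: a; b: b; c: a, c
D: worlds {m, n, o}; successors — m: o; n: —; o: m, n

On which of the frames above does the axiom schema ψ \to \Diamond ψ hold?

C

This is the axiom for reflexivity; its first-order frame correspondent is \forall x Rxx.
A: fails — world m does not see itself.
B: fails — world t does not see itself.
C: condition met.
D: fails — world m does not see itself.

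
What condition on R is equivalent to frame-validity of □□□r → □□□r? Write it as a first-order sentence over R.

This is a Sahlqvist (Geach-type) schema ◇^0□^3r → □^3◇^0r.
Minimal-valuation argument: fix x; take any y with xR^0y and any z with xR^3z. Set V(r) to the set of worlds R-reachable from y in exactly 3 steps. Then □^3r holds at y, so the antecedent holds at x; validity forces ◇^0r at z, giving a w with zR^0w and yR^3w.
First-order correspondent: ∀x ∀z (xR³z → ∃w (xR³w ∧ z = w)).

∀x ∀z (xR³z → ∃w (xR³w ∧ z = w))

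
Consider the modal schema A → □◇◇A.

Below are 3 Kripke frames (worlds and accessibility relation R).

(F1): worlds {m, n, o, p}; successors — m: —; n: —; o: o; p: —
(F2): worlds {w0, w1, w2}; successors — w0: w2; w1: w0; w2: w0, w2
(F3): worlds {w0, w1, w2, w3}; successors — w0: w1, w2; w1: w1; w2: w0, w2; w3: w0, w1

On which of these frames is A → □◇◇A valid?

This is the axiom for a generalized confluence (Geach) condition; its first-order frame correspondent is ∀x ∀z (xRz → ∃w (x = w ∧ zR²w)).
(F1): ✓.
(F2): fails — w1Rw0 but no w with w1=w and w0R²w.
(F3): fails — w0Rw1 but no w with w0=w and w1R²w.

(F1)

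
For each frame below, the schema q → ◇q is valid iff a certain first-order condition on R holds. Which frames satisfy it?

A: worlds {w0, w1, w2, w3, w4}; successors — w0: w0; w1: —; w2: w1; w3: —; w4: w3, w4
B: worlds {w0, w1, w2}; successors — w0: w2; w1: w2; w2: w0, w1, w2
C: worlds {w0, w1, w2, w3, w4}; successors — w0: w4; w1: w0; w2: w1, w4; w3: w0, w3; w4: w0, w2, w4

none

This is the axiom for reflexivity; its first-order frame correspondent is ∀x Rxx.
A: fails — world w1 does not see itself.
B: fails — world w0 does not see itself.
C: fails — world w0 does not see itself.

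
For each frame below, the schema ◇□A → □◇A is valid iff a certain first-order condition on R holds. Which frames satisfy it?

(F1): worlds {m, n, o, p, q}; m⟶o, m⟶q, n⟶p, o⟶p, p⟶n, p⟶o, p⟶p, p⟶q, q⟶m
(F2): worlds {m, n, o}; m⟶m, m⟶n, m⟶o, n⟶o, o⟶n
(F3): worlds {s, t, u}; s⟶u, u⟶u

(F3)

Frame correspondent (Sahlqvist): ∀x ∀y ∀z (Rxy ∧ Rxz → ∃w (Ryw ∧ Rzw)) — i.e. convergence.
(F1): fails — Rmo and Rmq but o and q have no common successor.
(F2): fails — Rmo and Rmn but o and n have no common successor.
(F3): condition met.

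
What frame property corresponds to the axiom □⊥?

□⊥ is valid iff no world has any successor (otherwise □⊥ fails at any world with one).
The converse is a direct semantic check.
So the correspondent is emptiness of R.

emptiness of R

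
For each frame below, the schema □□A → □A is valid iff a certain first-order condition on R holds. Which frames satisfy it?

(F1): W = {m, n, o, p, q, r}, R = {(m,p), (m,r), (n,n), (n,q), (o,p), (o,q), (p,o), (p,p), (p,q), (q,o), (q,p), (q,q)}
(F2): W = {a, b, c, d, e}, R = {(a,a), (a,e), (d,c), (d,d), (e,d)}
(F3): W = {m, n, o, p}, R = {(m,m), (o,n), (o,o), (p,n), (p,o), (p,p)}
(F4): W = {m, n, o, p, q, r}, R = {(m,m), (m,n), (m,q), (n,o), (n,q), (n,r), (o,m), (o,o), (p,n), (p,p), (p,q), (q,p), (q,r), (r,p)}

This is the axiom for density; its first-order frame correspondent is ∀x ∀y (Rxy → ∃z (Rxz ∧ Rzy)).
(F1): fails — Rmr but no z with Rmz and Rzr.
(F2): satisfies the condition.
(F3): satisfies the condition.
(F4): fails — Rnq but no z with Rnz and Rzq.
Valid on: (F2), (F3).

(F2), (F3)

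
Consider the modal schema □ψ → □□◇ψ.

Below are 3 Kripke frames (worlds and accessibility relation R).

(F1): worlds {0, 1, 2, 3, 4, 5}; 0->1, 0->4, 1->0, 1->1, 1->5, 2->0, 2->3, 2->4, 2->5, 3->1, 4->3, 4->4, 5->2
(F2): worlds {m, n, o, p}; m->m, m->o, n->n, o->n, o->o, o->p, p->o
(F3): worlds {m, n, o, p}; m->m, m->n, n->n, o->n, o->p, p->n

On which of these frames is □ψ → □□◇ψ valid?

The schema corresponds to a generalized confluence (Geach) condition: ∀x ∀z (xR²z → ∃w (xRw ∧ zRw)).
(F1): fails — 0R²5 but no w with 0Rw and 5Rw.
(F2): fails — mR²n but no w with mRw and nRw.
(F3): satisfies the condition.
Valid on: (F3).

(F3)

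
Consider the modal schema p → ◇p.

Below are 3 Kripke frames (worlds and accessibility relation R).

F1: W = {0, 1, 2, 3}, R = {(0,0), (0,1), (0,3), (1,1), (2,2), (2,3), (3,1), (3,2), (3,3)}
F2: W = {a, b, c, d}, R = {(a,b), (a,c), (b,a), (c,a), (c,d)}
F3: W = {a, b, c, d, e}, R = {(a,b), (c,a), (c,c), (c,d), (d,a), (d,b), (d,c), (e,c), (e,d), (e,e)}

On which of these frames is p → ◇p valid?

F1

This is the axiom for reflexivity; its first-order frame correspondent is ∀x Rxx.
F1: condition met.
F2: fails — world a does not see itself.
F3: fails — world a does not see itself.
Valid on: F1.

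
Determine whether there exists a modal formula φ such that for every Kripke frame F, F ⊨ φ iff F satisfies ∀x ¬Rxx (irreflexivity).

Not definable by any modal formula

Any modally definable frame class is closed under surjective bounded morphisms.
The 5-cycle (worlds a,b,c,d,e with a→b→c→d→e→a) is irreflexive, and the map sending every world to a single reflexive point • is a surjective bounded morphism (forth: every edge maps to (•,•); back: every world has a successor). So any modal formula valid on the 5-cycle is also valid on the reflexive point, which is not irreflexive.
So no modal formula (or set of formulas) defines exactly the irreflexive frames.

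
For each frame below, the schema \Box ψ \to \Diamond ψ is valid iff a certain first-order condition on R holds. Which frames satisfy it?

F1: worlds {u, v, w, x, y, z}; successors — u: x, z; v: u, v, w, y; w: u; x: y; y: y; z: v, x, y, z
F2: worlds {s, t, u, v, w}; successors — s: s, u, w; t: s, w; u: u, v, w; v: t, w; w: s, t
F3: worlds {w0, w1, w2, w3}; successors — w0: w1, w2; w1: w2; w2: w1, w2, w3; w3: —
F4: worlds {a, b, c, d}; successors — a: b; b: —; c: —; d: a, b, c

This is the axiom for seriality; its first-order frame correspondent is \forall x \exists y Rxy.
F1: satisfies the condition.
F2: satisfies the condition.
F3: fails — world w3 has no successor.
F4: fails — world b has no successor.
Valid on: F1, F2.

F1, F2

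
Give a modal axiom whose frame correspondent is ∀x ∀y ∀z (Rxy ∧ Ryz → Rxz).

This is transitivity; the standard corresponding axiom is 4: □q → □□q.
Suppose □q→□□q is valid. Take Rxy, Ryz and set V(q)={w : Rxw}. Then □q at x, so □□q at x, so □q at y, so q at z, i.e. Rxz.

□q → □□q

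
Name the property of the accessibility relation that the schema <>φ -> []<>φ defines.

Suppose ◇φ→□◇φ is valid. Take Rxy, Rxz and set V(φ)={y}. Then ◇φ at x, so □◇φ at x, so ◇φ at z, so some w with Rzw has φ; w=y, i.e. Rzy. By symmetry of the argument, Ryz.
Conversely, any frame satisfying forall x forall y forall z (Rxy & Rxz -> Ryz) validates the schema.
So the correspondent is the Euclidean property.

the Euclidean property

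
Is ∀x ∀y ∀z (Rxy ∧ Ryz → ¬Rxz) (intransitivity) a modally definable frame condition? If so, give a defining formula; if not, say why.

Not modally definable

If a class were modally definable it would be closed under surjective bounded morphisms (Goldblatt–Thomason).
The 7-cycle (worlds s,t,u,v,w,x,y with s→t→u→v→w→x→y→s) is intransitive. Mapping every world to a single reflexive point • is a surjective bounded morphism; the reflexive point is not intransitive (R••∧R•• but R••).
Hence intransitivity is not modally definable.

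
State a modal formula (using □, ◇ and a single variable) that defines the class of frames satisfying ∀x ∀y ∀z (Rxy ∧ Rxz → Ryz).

The condition is the Euclidean property. The 5 schema ◇r → □◇r defines it.
Suppose ◇r→□◇r is valid. Take Rxy, Rxz and set V(r)={y}. Then ◇r at x, so □◇r at x, so ◇r at z, so some w with Rzw has r; w=y, i.e. Rzy. By symmetry of the argument, Ryz.

◇r → □◇r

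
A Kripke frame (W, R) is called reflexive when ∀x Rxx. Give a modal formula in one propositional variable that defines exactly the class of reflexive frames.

This is reflexivity; the standard corresponding axiom is T: □s → s.
Suppose □s→s is valid. At any x set V(s)={w : Rxw}. Then □s holds at x, so s holds at x, i.e. Rxx.

□s → s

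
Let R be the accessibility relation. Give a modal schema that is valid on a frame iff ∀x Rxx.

The condition is reflexivity. The T schema □p → p defines it.
Suppose □p→p is valid. At any x set V(p)={w : Rxw}. Then □p holds at x, so p holds at x, i.e. Rxx.

□p → p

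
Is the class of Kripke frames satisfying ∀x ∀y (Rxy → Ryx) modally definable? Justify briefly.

Yes: it is symmetry, defined by the B schema p → □◇p.
Suppose p→□◇p is valid. Take Rxy and set V(p)={x}. Then p at x, so □◇p at x, so ◇p at y, so some z with Ryz has p; z=x, i.e. Ryx.

Yes — defined by p → □◇p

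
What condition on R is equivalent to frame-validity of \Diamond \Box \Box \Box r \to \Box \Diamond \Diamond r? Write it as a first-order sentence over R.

\forall x \forall y \forall z ((xRy \wedge xRz) \to \exists w (y R^3 w \wedge z R^2 w))

This is a Sahlqvist (Geach-type) schema ◇^1□^3r → □^1◇^2r.
Minimal-valuation argument: fix x; take any y with xR^1y and any z with xR^1z. Set V(r) to the set of worlds R-reachable from y in exactly 3 steps. Then □^3r holds at y, so the antecedent holds at x; validity forces ◇^2r at z, giving a w with zR^2w and yR^3w.
First-order correspondent: \forall x \forall y \forall z ((xRy \wedge xRz) \to \exists w (y R^3 w \wedge z R^2 w)).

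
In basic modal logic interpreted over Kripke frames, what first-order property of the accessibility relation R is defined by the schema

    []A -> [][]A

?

transitivity

Suppose □A→□□A is valid. Take Rxy, Ryz and set V(A)={w : Rxw}. Then □A at x, so □□A at x, so □A at y, so A at z, i.e. Rxz.
Conversely, any frame satisfying forall x forall y forall z (Rxy & Ryz -> Rxz) validates the schema.
So the correspondent is transitivity.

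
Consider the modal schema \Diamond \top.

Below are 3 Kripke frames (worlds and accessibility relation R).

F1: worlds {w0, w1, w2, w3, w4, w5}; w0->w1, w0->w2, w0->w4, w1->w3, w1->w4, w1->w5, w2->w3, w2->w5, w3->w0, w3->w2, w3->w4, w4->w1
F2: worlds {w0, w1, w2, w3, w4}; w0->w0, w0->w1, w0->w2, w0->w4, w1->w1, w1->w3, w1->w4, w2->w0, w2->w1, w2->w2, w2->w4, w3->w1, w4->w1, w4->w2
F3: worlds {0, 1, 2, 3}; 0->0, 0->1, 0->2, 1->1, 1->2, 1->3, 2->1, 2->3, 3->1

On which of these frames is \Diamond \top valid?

Frame correspondent (Sahlqvist): \forall x \exists y Rxy — i.e. seriality.
F1: fails — world w5 has no successor.
F2: condition met.
F3: condition met.
Valid on: F2, F3.

F2, F3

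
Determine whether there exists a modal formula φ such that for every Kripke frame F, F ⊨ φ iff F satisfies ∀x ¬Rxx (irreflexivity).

Any modally definable frame class is closed under surjective bounded morphisms.
The 2-cycle (worlds w0,w1 with w0→w1→w0) is irreflexive, and the map sending every world to a single reflexive point • is a surjective bounded morphism (forth: every edge maps to (•,•); back: every world has a successor). So any modal formula valid on the 2-cycle is also valid on the reflexive point, which is not irreflexive.
So the class is not modally definable.

Not definable by any modal formula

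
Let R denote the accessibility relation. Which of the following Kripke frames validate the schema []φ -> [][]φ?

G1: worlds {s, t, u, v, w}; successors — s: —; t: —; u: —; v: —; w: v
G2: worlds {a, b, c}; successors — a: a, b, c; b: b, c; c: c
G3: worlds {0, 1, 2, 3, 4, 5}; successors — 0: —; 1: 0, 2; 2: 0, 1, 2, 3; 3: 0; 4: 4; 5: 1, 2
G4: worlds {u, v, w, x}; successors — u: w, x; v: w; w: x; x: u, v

Frame correspondent (Sahlqvist): forall x forall y forall z (Rxy & Ryz -> Rxz) — i.e. transitivity.
G1: ✓.
G2: ✓.
G3: fails — R12 and R23 but not R13.
G4: fails — Rwx and Rxu but not Rwu.
Valid on: G1, G2.

G1, G2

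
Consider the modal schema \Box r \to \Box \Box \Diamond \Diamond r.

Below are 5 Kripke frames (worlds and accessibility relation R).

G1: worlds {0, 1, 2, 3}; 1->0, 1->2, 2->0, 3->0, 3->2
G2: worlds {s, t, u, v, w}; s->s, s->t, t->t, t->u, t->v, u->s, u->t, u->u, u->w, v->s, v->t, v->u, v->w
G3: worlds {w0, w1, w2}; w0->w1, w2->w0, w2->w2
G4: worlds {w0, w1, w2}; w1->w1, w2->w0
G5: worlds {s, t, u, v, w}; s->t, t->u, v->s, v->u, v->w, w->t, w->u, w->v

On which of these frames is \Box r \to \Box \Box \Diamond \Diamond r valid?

G4

Frame correspondent (Sahlqvist): \forall x \forall z (x R^2 z \to \exists w (xRw \wedge z R^2 w)) — i.e. a generalized confluence (Geach) condition.
G1: fails — 1R²0 but no w with 1Rw and 0R²w.
G2: fails — tR²w but no w* with tRw* and wR²w*.
G3: fails — w2R²w0 but no w with w2Rw and w0R²w.
G4: condition met.
G5: fails — sR²u but no w* with sRw* and uR²w*.
Valid on: G4.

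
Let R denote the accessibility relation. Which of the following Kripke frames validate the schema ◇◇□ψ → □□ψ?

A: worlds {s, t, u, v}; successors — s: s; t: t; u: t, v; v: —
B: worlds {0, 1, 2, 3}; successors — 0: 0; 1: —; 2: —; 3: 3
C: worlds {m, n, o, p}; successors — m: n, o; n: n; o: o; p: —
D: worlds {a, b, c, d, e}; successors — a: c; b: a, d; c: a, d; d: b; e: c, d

A, B

Frame correspondent (Sahlqvist): ∀x ∀y ∀z ((xR²y ∧ xR²z) → ∃w (yRw ∧ z = w)) — i.e. a generalized confluence (Geach) condition.
A: holds.
B: holds.
C: fails — mR²n, mR²o but no w with nRw and o=w.
D: fails — aR²a, aR²a but no w with aRw and a=w.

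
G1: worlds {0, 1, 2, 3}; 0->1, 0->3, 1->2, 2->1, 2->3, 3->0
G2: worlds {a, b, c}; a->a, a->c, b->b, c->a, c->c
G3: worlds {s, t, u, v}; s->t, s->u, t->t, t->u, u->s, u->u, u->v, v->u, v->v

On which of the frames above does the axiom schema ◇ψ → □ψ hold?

none

Frame correspondent (Sahlqvist): ∀x ∀y ∀z (Rxy ∧ Rxz → y = z) — i.e. partial functionality.
G1: fails — 0 sees both 1 and 3.
G2: fails — a sees both a and c.
G3: fails — s sees both t and u.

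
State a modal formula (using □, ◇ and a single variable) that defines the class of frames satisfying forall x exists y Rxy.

The condition is seriality. The D schema □p → ◇p defines it.

□p → ◇p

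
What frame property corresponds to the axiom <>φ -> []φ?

Partial functionality

Suppose ◇φ→□φ is valid. Take Rxy, Rxz and set V(φ)={y}. Then ◇φ at x, so □φ at x, so φ at z, i.e. z=y.
Conversely, on a frame with partial functionality the schema holds at every world under every valuation.
Frame condition: forall x forall y forall z (Rxy & Rxz -> y = z).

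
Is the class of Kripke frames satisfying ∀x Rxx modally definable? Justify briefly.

Definable; □q → q defines it

This is a Sahlqvist condition; the T axiom □q → q defines it.
Suppose □q→q is valid. At any x set V(q)={w : Rxw}. Then □q holds at x, so q holds at x, i.e. Rxx.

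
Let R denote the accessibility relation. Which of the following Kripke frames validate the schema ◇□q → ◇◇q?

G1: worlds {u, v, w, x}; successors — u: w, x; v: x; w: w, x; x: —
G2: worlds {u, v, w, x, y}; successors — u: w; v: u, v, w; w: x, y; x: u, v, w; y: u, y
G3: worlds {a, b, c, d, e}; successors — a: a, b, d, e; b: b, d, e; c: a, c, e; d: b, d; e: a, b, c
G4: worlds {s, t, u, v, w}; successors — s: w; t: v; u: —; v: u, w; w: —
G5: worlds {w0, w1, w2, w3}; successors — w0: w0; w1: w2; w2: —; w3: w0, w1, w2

This is the axiom for a generalized confluence (Geach) condition; its first-order frame correspondent is ∀x ∀y (xRy → ∃w (yRw ∧ xR²w)).
G1: fails — uRx but no t with xRt and uR²t.
G2: condition met.
G3: condition met.
G4: fails — sRw but no w* with wRw* and sR²w*.
G5: fails — w1Rw2 but no w with w2Rw and w1R²w.

G2, G3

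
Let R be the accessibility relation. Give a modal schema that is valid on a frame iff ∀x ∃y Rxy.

□q → ◇q

The condition is seriality. The D schema □q → ◇q defines it.
Suppose □q→◇q is valid. At any x set V(q)=W. Then □q at x, so ◇q at x, so x has a successor.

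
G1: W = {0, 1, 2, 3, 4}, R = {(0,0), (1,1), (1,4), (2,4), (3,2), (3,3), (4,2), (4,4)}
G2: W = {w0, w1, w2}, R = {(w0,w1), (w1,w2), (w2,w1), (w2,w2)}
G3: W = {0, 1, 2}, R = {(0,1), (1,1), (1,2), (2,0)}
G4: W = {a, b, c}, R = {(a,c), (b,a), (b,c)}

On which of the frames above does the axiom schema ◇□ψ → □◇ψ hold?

This is the axiom for convergence; its first-order frame correspondent is ∀x ∀y ∀z (Rxy ∧ Rxz → ∃w (Ryw ∧ Rzw)).
G1: fails — R32 and R33 but 2 and 3 have no common successor.
G2: holds.
G3: fails — R12 and R11 but 2 and 1 have no common successor.
G4: fails — Rac and Rac but c and c have no common successor.

G2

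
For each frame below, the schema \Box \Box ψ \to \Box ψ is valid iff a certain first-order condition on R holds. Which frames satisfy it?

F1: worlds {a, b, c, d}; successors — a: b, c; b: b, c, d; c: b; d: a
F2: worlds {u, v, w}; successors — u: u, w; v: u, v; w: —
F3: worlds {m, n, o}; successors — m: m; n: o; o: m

This is the axiom for density; its first-order frame correspondent is \forall x \forall y (Rxy \to \exists z (Rxz \wedge Rzy)).
F1: fails — Rda but no z with Rdz and Rza.
F2: ✓.
F3: fails — Rno but no z with Rnz and Rzo.

F2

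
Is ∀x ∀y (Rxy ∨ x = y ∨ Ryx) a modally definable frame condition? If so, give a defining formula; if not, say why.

If a class were modally definable it would be closed under disjoint unions (Goldblatt–Thomason).
Take 3 disjoint single-world reflexive frames: each is trivially connected, but their disjoint union has 3 worlds with no edge between distinct components, so it is not connected.
So the class is not modally definable.

Not modally definable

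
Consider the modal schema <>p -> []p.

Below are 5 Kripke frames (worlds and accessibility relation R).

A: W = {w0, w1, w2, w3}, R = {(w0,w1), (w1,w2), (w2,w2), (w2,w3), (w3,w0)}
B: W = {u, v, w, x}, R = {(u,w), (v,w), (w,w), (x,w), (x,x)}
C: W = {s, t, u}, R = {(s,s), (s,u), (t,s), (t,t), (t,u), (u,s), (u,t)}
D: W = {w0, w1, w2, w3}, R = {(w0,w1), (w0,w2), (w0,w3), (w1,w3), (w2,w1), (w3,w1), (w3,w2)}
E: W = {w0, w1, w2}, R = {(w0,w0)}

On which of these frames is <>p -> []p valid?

Frame correspondent (Sahlqvist): forall x forall y forall z (Rxy & Rxz -> y = z) — i.e. partial functionality.
A: fails — w2 sees both w2 and w3.
B: fails — x sees both w and x.
C: fails — s sees both s and u.
D: fails — w0 sees both w1 and w2.
E: ✓.

E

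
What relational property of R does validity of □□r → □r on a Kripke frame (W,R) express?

This schema is the C4 axiom.
It corresponds to density: ∀x ∀y (Rxy → ∃z (Rxz ∧ Rzy)).

Density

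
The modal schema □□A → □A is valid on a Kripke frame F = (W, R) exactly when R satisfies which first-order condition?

Density

This is the C4 axiom.
Its frame correspondent is density — ∀x ∀y (Rxy → ∃z (Rxz ∧ Rzy)).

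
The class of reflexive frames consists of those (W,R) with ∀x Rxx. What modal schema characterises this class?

□r → r

The condition is reflexivity. The T schema □r → r defines it.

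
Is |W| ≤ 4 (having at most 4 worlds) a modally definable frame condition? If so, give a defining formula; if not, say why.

No — not modally definable

Modal frame validity is preserved under disjoint unions.
Any modal formula valid on each of 5 disjoint one-world frames is valid on their disjoint union (validity is preserved under disjoint unions). Each one-world frame has |W|=1≤4, but the union has |W|=5.
Hence having at most 4 worlds is not modally definable.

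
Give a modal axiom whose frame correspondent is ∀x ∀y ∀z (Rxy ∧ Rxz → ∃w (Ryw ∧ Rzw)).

◇□r → □◇r

The condition is convergence. The .2 schema ◇□r → □◇r defines it.
Suppose ◇□r→□◇r is valid. Take Rxy, Rxz and set V(r)={w : Ryw}. Then □r at y so ◇□r at x, so □◇r at x, so ◇r at z, giving w with Rzw and Ryw.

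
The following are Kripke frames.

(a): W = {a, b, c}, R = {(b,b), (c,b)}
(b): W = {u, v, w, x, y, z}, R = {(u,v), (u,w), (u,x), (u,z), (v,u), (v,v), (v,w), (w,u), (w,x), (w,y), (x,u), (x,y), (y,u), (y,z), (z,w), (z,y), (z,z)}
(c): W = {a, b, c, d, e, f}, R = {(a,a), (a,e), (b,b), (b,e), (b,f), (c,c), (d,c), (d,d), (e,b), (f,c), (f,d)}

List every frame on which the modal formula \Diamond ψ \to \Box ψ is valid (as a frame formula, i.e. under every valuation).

(a)

Frame correspondent (Sahlqvist): \forall x \forall y \forall z (Rxy \wedge Rxz \to y = z) — i.e. partial functionality.
(a): satisfies the condition.
(b): fails — u sees both v and w.
(c): fails — a sees both a and e.
Valid on: (a).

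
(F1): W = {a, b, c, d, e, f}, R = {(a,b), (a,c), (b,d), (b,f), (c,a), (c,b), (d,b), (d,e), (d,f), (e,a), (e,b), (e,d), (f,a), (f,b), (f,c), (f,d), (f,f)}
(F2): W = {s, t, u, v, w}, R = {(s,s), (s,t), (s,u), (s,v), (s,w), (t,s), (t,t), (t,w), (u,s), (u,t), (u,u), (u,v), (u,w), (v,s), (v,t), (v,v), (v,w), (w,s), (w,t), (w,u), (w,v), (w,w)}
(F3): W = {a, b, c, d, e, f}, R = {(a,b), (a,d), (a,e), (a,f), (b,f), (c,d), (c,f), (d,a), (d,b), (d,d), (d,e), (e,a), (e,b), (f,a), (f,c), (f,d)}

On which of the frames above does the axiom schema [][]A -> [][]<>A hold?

(F1), (F2)

The schema corresponds to a generalized confluence (Geach) condition: forall x forall z (x R^2 z -> exists w (x R^2 w & zRw)).
(F1): condition met.
(F2): condition met.
(F3): fails — cR²b but no w with cR²w and bRw.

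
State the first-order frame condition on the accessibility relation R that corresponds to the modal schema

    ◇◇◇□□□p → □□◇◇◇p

This is a Sahlqvist (Geach-type) schema ◇^3□^3p → □^2◇^3p.
First-order correspondent: ∀x ∀y ∀z ((xR³y ∧ xR²z) → ∃w (yR³w ∧ zR³w)).

∀x ∀y ∀z ((xR³y ∧ xR²z) → ∃w (yR³w ∧ zR³w))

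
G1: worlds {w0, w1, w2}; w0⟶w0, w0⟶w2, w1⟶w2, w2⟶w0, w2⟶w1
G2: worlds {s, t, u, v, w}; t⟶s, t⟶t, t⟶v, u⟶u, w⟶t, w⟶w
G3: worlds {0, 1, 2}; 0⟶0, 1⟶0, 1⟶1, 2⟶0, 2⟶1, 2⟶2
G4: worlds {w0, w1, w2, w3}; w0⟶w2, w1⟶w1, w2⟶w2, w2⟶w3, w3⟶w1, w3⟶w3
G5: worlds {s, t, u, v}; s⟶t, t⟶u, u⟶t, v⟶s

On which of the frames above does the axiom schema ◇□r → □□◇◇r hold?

G1, G3, G5

The schema corresponds to a generalized confluence (Geach) condition: ∀x ∀y ∀z ((xRy ∧ xR²z) → ∃w (yRw ∧ zR²w)).
G1: satisfies the condition.
G2: fails — tRs, tR²s but no w* with sRw* and sR²w*.
G3: satisfies the condition.
G4: fails — w2Rw2, w2R²w1 but no w with w2Rw and w1R²w.
G5: satisfies the condition.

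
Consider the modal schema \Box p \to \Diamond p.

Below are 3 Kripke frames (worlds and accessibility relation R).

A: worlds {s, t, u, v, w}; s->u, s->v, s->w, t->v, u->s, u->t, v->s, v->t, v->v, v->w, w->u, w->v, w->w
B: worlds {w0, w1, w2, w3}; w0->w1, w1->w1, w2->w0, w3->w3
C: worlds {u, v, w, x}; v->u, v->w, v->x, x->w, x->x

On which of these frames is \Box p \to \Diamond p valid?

A, B

The schema corresponds to seriality: \forall x \exists y Rxy.
A: condition met.
B: condition met.
C: fails — world u has no successor.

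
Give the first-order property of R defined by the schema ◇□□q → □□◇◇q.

∀x ∀y ∀z ((xRy ∧ xR²z) → ∃w (yR²w ∧ zR²w))

This is a Sahlqvist (Geach-type) schema ◇^1□^2q → □^2◇^2q.
Minimal-valuation argument: fix x; take any y with xR^1y and any z with xR^2z. Set V(q) to the set of worlds R-reachable from y in exactly 2 steps. Then □^2q holds at y, so the antecedent holds at x; validity forces ◇^2q at z, giving a w with zR^2w and yR^2w.
First-order correspondent: ∀x ∀y ∀z ((xRy ∧ xR²z) → ∃w (yR²w ∧ zR²w)).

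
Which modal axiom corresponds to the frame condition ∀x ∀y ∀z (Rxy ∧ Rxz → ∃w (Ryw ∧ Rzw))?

◇□q → □◇q

The condition is convergence. The .2 schema ◇□q → □◇q defines it.
Suppose ◇□q→□◇q is valid. Take Rxy, Rxz and set V(q)={w : Ryw}. Then □q at y so ◇□q at x, so □◇q at x, so ◇q at z, giving w with Rzw and Ryw.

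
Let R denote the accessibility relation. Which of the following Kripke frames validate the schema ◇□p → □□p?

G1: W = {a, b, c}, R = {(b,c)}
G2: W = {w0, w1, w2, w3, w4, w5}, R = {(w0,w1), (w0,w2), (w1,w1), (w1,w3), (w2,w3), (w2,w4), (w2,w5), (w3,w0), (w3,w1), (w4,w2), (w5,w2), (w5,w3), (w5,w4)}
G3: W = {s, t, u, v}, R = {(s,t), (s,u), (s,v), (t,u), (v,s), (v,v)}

The schema corresponds to a generalized confluence (Geach) condition: ∀x ∀y ∀z ((xRy ∧ xR²z) → ∃w (yRw ∧ z = w)).
G1: condition met.
G2: fails — w0Rw1, w0R²w4 but no w with w1Rw and w4=w.
G3: fails — sRt, sR²s but no w with tRw and s=w.

G1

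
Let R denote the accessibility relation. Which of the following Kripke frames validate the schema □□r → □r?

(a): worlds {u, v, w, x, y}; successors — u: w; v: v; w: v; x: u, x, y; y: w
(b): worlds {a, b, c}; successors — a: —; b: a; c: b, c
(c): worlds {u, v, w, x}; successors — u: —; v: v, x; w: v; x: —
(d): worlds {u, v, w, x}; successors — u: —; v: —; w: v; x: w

(c)

Frame correspondent (Sahlqvist): ∀x ∀y (Rxy → ∃z (Rxz ∧ Rzy)) — i.e. density.
(a): fails — Ruw but no z with Ruz and Rzw.
(b): fails — Rba but no z with Rbz and Rza.
(c): condition met.
(d): fails — Rxw but no z with Rxz and Rzw.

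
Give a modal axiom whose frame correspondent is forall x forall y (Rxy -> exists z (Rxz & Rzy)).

The condition is density. The C4 schema □□p → □p defines it.
Suppose □□p→□p is valid. Take Rxy and set V(p)={w : xR²w}. Then □□p at x, so □p at x, so p at y, i.e. ∃z(Rxz∧Rzy).

□□p → □p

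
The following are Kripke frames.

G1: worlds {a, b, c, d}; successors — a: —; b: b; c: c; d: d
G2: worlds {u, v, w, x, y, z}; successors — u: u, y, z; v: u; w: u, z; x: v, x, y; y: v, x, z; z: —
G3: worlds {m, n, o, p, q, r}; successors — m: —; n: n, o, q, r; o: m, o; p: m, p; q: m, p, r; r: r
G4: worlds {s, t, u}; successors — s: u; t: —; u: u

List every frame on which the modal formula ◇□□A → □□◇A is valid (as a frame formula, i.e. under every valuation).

The schema corresponds to a generalized confluence (Geach) condition: ∀x ∀y ∀z ((xRy ∧ xR²z) → ∃w (yR²w ∧ zRw)).
G1: ✓.
G2: fails — uRu, uR²z but no t with uR²t and zRt.
G3: fails — nRn, nR²m but no w with nR²w and mRw.
G4: ✓.
Valid on: G1, G4.

G1, G4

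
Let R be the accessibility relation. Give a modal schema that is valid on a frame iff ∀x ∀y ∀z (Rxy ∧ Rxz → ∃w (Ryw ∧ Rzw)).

◇□ψ → □◇ψ

This is convergence; the standard corresponding axiom is .2: ◇□ψ → □◇ψ.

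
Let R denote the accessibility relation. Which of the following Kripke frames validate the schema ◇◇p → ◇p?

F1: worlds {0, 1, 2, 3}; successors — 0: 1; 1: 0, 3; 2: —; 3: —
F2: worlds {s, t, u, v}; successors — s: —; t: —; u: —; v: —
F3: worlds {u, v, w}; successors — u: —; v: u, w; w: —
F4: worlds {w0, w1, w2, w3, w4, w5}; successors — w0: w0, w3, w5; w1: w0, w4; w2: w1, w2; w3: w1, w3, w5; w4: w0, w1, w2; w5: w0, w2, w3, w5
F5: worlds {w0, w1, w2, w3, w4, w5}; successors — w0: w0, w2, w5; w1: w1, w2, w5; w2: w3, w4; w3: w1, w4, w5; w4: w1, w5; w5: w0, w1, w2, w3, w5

F2, F3

The schema corresponds to transitivity: ∀x ∀y ∀z (Rxy ∧ Ryz → Rxz).
F1: fails — R01 and R10 but not R00.
F2: satisfies the condition.
F3: satisfies the condition.
F4: fails — Rw1w0 and Rw0w5 but not Rw1w5.
F5: fails — Rw1w5 and Rw5w0 but not Rw1w0.
Valid on: F2, F3.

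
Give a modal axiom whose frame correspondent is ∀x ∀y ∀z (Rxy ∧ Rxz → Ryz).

This is the Euclidean property; the standard corresponding axiom is 5: ◇q → □◇q.
Suppose ◇q→□◇q is valid. Take Rxy, Rxz and set V(q)={y}. Then ◇q at x, so □◇q at x, so ◇q at z, so some w with Rzw has q; w=y, i.e. Rzy. By symmetry of the argument, Ryz.

◇q → □◇q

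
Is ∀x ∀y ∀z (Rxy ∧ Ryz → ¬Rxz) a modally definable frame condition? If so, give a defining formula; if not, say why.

No

If a class were modally definable it would be closed under surjective bounded morphisms (Goldblatt–Thomason).
The 5-cycle (worlds w0,w1,w2,w3,w4 with w0→w1→w2→w3→w4→w0) is intransitive. Mapping every world to a single reflexive point • is a surjective bounded morphism; the reflexive point is not intransitive (R••∧R•• but R••).
So the class is not modally definable.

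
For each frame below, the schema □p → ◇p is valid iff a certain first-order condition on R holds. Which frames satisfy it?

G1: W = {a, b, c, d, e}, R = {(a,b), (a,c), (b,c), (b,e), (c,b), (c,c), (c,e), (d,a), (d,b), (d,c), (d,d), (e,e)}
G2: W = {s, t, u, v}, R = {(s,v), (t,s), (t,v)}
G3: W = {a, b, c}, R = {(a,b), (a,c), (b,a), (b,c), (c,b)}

Frame correspondent (Sahlqvist): ∀x ∃y Rxy — i.e. seriality.
G1: holds.
G2: fails — world u has no successor.
G3: holds.
Valid on: G1, G3.

G1, G3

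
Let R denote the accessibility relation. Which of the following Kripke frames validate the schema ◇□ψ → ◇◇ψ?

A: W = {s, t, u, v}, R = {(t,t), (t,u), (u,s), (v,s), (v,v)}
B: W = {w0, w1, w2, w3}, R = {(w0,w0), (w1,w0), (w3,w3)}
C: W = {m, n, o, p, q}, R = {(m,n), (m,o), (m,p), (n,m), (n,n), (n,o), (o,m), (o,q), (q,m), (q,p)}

The schema corresponds to a generalized confluence (Geach) condition: ∀x ∀y (xRy → ∃w (yRw ∧ xR²w)).
A: fails — uRs but no w with sRw and uR²w.
B: satisfies the condition.
C: fails — mRp but no w with pRw and mR²w.

B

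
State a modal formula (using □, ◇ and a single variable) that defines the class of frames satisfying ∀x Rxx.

□ψ → ψ

This is reflexivity; the standard corresponding axiom is T: □ψ → ψ.
Suppose □ψ→ψ is valid. At any x set V(ψ)={w : Rxw}. Then □ψ holds at x, so ψ holds at x, i.e. Rxx.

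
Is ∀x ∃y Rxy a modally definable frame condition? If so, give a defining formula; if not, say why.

The condition is seriality. A defining modal formula is □q → ◇q.
Suppose □q→◇q is valid. At any x set V(q)=W. Then □q at x, so ◇q at x, so x has a successor.

Yes, by □q → ◇q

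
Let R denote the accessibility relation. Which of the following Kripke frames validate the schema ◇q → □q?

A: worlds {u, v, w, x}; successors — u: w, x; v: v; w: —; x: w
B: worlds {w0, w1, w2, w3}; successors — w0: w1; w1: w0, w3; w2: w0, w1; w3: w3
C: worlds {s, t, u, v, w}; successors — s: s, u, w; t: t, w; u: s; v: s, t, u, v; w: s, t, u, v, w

none

Frame correspondent (Sahlqvist): ∀x ∀y ∀z (Rxy ∧ Rxz → y = z) — i.e. partial functionality.
A: fails — u sees both w and x.
B: fails — w1 sees both w0 and w3.
C: fails — s sees both s and u.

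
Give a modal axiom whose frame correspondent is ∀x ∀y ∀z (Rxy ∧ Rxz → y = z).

A defining formula is ◇ψ → □ψ (the CD axiom).
Suppose ◇ψ→□ψ is valid. Take Rxy, Rxz and set V(ψ)={y}. Then ◇ψ at x, so □ψ at x, so ψ at z, i.e. z=y.

◇ψ → □ψ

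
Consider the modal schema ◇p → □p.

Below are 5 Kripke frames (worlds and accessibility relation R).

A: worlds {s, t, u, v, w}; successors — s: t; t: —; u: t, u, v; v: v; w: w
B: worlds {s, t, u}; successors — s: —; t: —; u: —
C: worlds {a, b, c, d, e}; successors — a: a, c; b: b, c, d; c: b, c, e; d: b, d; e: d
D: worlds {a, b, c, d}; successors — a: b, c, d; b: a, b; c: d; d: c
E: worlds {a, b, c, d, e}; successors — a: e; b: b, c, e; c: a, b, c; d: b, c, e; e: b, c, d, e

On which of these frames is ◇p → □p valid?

B

The schema corresponds to partial functionality: ∀x ∀y ∀z (Rxy ∧ Rxz → y = z).
A: fails — u sees both t and u.
B: satisfies the condition.
C: fails — a sees both a and c.
D: fails — a sees both b and c.
E: fails — b sees both b and c.
Valid on: B.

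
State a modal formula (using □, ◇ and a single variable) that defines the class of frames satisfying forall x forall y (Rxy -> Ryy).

This is shift-reflexivity; the standard corresponding axiom is T□: □(□q → q).
Suppose □(□q→q) is valid. Take Rxy and set V(q)={w : Ryw}. Then at y, □q holds; since □(□q→q) at x, □q→q at y, so q at y, i.e. Ryy.

□(□q → q)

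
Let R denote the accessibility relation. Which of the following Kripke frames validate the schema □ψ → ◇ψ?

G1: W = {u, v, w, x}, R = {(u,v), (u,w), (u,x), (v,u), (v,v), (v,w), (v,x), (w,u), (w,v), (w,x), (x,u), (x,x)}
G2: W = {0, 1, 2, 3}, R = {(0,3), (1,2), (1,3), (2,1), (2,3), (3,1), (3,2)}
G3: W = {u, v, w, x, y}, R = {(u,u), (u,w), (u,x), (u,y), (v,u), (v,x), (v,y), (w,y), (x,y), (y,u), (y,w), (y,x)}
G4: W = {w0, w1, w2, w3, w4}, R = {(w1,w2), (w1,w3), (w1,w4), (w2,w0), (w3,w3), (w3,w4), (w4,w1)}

G1, G2, G3

This is the axiom for seriality; its first-order frame correspondent is ∀x ∃y Rxy.
G1: holds.
G2: holds.
G3: holds.
G4: fails — world w0 has no successor.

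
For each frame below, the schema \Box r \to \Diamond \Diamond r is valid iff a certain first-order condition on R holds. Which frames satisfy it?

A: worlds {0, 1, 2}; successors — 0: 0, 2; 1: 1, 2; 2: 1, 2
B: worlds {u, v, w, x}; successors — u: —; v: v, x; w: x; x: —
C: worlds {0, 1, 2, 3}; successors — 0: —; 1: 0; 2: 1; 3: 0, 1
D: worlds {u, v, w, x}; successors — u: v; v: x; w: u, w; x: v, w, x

A

Frame correspondent (Sahlqvist): \forall x \exists w (xRw \wedge x R^2 w) — i.e. a generalized confluence (Geach) condition.
A: ✓.
B: fails — at u but no t with uRt and uR²t.
C: fails — at 0 but no w with 0Rw and 0R²w.
D: fails — at u but no t with uRt and uR²t.
Valid on: A.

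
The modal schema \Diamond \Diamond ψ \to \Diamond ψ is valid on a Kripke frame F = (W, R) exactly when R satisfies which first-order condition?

This is frame-equivalent to □ψ → □□ψ (substitute ¬ψ for ψ and contrapose).
Suppose □ψ→□□ψ is valid. Take Rxy, Ryz and set V(ψ)={w : Rxw}. Then □ψ at x, so □□ψ at x, so □ψ at y, so ψ at z, i.e. Rxz.
Conversely, on a frame with transitivity the schema holds at every world under every valuation.
So the correspondent is transitivity.

transitivity: \forall x \forall y \forall z (Rxy \wedge Ryz \to Rxz)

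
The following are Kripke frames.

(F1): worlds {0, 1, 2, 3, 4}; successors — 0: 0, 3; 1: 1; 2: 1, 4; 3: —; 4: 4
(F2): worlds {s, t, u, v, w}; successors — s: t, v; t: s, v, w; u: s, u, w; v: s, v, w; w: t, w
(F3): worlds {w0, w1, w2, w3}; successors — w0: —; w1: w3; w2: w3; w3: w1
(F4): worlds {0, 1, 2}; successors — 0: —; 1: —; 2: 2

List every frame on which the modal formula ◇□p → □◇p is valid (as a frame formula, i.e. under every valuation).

(F3), (F4)

This is the axiom for convergence; its first-order frame correspondent is ∀x ∀y ∀z (Rxy ∧ Rxz → ∃w (Ryw ∧ Rzw)).
(F1): fails — R00 and R03 but 0 and 3 have no common successor.
(F2): fails — Ruu and Rus but u and s have no common successor.
(F3): condition met.
(F4): condition met.
Valid on: (F3), (F4).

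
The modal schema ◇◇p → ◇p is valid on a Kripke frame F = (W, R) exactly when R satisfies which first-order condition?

This schema is equivalent to the 4 axiom □p → □□p.
It corresponds to transitivity: ∀x ∀y ∀z (Rxy ∧ Ryz → Rxz).

Transitivity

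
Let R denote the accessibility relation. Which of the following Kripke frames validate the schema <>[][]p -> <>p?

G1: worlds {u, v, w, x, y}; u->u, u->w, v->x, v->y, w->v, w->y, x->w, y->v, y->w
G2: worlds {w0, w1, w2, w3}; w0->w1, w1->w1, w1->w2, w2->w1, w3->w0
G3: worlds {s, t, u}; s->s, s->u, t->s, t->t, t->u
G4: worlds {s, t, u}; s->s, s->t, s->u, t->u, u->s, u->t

The schema corresponds to a generalized confluence (Geach) condition: forall x forall y (xRy -> exists w (y R^2 w & xRw)).
G1: condition met.
G2: fails — w3Rw0 but no w with w0R²w and w3Rw.
G3: fails — sRu but no w with uR²w and sRw.
G4: condition met.

G1, G4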